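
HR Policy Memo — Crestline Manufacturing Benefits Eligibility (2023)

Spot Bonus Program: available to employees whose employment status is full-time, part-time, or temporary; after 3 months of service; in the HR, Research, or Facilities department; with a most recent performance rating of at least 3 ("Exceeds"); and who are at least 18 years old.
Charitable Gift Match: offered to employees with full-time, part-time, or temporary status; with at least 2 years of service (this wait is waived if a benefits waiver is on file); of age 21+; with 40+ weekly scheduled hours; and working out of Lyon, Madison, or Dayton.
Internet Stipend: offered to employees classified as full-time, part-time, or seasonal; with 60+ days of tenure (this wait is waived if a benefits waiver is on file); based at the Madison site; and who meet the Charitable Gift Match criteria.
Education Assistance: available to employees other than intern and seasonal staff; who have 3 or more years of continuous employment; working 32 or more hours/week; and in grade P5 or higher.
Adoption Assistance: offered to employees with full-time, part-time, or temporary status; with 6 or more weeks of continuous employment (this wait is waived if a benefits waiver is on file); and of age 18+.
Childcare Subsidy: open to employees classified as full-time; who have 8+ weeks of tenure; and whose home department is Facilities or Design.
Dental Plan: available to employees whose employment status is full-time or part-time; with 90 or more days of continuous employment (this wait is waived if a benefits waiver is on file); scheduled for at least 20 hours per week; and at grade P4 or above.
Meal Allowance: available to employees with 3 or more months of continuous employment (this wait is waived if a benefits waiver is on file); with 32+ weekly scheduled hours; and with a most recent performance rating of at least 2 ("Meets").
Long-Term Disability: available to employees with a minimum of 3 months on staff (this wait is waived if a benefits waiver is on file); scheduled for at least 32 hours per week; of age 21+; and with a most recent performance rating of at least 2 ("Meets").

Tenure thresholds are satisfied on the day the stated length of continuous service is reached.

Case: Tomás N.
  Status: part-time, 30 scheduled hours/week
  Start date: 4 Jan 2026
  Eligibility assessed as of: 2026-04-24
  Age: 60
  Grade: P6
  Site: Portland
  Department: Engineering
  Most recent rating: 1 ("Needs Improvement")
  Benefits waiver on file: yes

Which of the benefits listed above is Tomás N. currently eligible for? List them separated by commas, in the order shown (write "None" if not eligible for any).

Service from 4 Jan 2026 to 2026-04-24: 110 days.
Spot Bonus Program — status part-time ✓; service 110 days ≥ 3 months (≈90 days) ✓; dept Engineering ✗ → not eligible.
Charitable Gift Match — status part-time ✓; benefits waiver on file ✓; age 60 ≥ 21 ✓; 30 hrs/wk < 40 ✗ → not eligible.
Internet Stipend — status part-time ✓; benefits waiver on file ✓; site Portland ✗ (not Madison) → not eligible.
Education Assistance — status part-time ✓ (not excluded); service 110 days < 3 years (≈1095 days) ✗ → not eligible.
Adoption Assistance — status part-time ✓; benefits waiver on file ✓; age 60 ≥ 18 ✓ → eligible.
Childcare Subsidy — status part-time ✗ (requires full-time) → not eligible.
Dental Plan — status part-time ✓; benefits waiver on file ✓; 30 hrs/wk ≥ 20 ✓; grade P6 ≥ P4 ✓ → eligible.
Meal Allowance — benefits waiver on file ✓; 30 hrs/wk < 32 ✗ → not eligible.
Long-Term Disability — benefits waiver on file ✓; 30 hrs/wk < 32 ✗ → not eligible.

Adoption Assistance, Dental Plan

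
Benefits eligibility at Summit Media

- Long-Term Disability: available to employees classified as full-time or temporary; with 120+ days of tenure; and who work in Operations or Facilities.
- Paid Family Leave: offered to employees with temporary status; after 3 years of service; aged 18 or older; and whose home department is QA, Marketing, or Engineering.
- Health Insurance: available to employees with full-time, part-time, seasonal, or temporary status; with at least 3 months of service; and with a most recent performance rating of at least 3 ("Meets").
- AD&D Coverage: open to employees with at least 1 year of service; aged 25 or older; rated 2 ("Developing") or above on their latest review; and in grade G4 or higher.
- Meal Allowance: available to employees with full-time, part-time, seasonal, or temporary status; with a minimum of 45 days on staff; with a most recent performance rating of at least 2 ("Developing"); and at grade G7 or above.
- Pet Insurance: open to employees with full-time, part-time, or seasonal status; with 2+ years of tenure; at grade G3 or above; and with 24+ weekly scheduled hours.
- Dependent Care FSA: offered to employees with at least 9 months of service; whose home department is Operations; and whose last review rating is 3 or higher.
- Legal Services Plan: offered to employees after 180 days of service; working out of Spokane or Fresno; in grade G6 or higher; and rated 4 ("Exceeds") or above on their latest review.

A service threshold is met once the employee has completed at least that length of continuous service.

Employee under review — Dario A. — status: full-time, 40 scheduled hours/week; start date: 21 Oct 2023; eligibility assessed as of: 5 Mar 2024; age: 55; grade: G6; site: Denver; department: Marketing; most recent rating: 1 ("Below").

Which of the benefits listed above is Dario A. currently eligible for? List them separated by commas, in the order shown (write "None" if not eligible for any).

Service from 21 Oct 2023 to 5 Mar 2024: 136 days.
Long-Term Disability — status full-time ✓; service 136 days ≥ 120 days ✓; dept Marketing ✗ → not eligible.
Paid Family Leave — status full-time ✗ (requires temporary) → not eligible.
Health Insurance — status full-time ✓; service 136 days ≥ 3 months (≈90 days) ✓; rating 1 < 3 ✗ → not eligible.
AD&D Coverage — service 136 days < 1 year (≈365 days) ✗ → not eligible.
Meal Allowance — status full-time ✓; service 136 days ≥ 45 days ✓; rating 1 < 2 ✗ → not eligible.
Pet Insurance — status full-time ✓; service 136 days < 2 years (≈730 days) ✗ → not eligible.
Dependent Care FSA — service 136 days < 9 months (≈270 days) ✗ → not eligible.
Legal Services Plan — service 136 days < 180 days ✗ → not eligible.

None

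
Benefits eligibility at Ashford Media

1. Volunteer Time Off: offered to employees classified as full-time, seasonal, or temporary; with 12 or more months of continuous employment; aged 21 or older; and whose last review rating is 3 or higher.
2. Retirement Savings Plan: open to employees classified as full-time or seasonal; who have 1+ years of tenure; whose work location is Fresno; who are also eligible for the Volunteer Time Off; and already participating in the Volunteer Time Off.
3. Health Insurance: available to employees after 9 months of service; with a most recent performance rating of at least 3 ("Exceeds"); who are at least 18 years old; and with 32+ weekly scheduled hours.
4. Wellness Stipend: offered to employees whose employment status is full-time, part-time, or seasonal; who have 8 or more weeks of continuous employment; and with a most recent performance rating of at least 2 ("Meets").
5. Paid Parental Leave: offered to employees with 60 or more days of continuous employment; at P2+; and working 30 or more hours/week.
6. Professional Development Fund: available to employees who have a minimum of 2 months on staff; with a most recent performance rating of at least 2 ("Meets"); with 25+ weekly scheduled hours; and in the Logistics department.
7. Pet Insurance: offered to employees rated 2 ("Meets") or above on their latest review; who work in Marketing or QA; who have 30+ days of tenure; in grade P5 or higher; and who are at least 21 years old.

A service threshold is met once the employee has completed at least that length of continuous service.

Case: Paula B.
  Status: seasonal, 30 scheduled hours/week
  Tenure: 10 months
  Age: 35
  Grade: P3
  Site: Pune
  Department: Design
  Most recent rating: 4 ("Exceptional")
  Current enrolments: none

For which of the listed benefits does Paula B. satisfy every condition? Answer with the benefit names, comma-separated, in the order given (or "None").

Volunteer Time Off — status seasonal ✓; service 10 months < 12 months ✗ → not eligible.
Retirement Savings Plan — status seasonal ✓; service 10 months < 1 year (≈365 days) ✗ → not eligible.
Health Insurance — service 10 months ≥ 9 months ✓; rating 4 ≥ 3 ✓; age 35 ≥ 18 ✓; 30 hrs/wk < 32 ✗ → not eligible.
Wellness Stipend — status seasonal ✓; service 10 months ≥ 8 weeks (≈56 days) ✓; rating 4 ≥ 2 ✓ → eligible.
Paid Parental Leave — service 10 months ≥ 60 days ✓; grade P3 ≥ P2 ✓; 30 hrs/wk ≥ 30 ✓ → eligible.
Professional Development Fund — service 10 months ≥ 2 months ✓; rating 4 ≥ 2 ✓; 30 hrs/wk ≥ 25 ✓; dept Design ✗ → not eligible.
Pet Insurance — rating 4 ≥ 2 ✓; dept Design ✗ → not eligible.

Wellness Stipend, Paid Parental Leave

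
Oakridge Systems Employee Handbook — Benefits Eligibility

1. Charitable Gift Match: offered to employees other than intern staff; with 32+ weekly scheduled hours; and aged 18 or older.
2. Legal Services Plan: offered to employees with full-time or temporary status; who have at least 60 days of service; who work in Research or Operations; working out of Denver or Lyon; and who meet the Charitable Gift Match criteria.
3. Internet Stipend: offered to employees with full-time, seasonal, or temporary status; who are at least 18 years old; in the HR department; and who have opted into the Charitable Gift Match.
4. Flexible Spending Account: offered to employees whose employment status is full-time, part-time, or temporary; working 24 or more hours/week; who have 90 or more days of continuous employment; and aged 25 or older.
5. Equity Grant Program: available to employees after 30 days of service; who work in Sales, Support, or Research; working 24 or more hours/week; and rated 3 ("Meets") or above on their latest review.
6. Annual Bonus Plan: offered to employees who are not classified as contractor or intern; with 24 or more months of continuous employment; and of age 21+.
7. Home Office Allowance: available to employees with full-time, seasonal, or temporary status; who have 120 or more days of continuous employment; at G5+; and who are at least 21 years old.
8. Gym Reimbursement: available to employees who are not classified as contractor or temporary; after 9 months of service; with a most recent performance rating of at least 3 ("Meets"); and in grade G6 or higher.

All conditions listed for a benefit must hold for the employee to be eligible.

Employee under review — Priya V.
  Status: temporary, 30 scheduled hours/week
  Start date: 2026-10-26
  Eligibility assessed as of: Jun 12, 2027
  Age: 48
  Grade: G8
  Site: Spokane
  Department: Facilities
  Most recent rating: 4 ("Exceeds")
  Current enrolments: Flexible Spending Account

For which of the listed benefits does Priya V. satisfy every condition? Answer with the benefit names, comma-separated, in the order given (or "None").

Flexible Spending Account, Home Office Allowance

Service from 2026-10-26 to Jun 12, 2027: 229 days.
Charitable Gift Match — status temporary ✓ (not excluded); 30 hrs/wk < 32 ✗ → not eligible.
Legal Services Plan — status temporary ✓; service 229 days ≥ 60 days ✓; dept Facilities ✗ → not eligible.
Internet Stipend — status temporary ✓; age 48 ≥ 18 ✓; dept Facilities ✗ → not eligible.
Flexible Spending Account — status temporary ✓; 30 hrs/wk ≥ 24 ✓; service 229 days ≥ 90 days ✓; age 48 ≥ 25 ✓ → eligible.
Equity Grant Program — service 229 days ≥ 30 days ✓; dept Facilities ✗ → not eligible.
Annual Bonus Plan — status temporary ✓ (not excluded); service 229 days < 24 months (≈720 days) ✗ → not eligible.
Home Office Allowance — status temporary ✓; service 229 days ≥ 120 days ✓; grade G8 ≥ G5 ✓; age 48 ≥ 21 ✓ → eligible.
Gym Reimbursement — status temporary ✗ (excluded) → not eligible.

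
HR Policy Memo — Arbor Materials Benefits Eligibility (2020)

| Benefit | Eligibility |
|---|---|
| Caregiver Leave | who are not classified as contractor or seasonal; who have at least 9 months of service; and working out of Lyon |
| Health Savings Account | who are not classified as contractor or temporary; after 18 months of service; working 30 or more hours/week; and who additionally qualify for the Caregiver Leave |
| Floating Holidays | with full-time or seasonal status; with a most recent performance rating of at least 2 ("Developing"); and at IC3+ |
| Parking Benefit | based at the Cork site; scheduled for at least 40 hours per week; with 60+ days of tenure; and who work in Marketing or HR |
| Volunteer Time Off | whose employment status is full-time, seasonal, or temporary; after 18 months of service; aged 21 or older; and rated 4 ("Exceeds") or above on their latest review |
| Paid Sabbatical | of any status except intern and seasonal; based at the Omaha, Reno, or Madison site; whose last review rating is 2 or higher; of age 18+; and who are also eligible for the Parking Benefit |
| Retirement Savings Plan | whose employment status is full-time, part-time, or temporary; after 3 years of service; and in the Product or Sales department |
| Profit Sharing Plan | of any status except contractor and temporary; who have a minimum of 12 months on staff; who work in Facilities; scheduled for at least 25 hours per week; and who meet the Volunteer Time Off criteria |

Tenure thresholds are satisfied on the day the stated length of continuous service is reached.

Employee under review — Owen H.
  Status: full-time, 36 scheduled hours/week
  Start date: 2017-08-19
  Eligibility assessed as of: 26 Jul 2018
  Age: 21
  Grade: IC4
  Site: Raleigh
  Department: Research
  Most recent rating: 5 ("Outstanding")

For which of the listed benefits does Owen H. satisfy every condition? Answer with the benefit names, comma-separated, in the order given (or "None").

Service from 2017-08-19 to 26 Jul 2018: 341 days.
Caregiver Leave — status full-time ✓ (not excluded); service 341 days ≥ 9 months (≈270 days) ✓; site Raleigh ✗ (not Lyon) → not eligible.
Health Savings Account — status full-time ✓ (not excluded); service 341 days < 18 months (≈540 days) ✗ → not eligible.
Floating Holidays — status full-time ✓; rating 5 ≥ 2 ✓; grade IC4 ≥ IC3 ✓ → eligible.
Parking Benefit — site Raleigh ✗ (not Cork) → not eligible.
Volunteer Time Off — status full-time ✓; service 341 days < 18 months (≈540 days) ✗ → not eligible.
Paid Sabbatical — status full-time ✓ (not excluded); site Raleigh ✗ (not Omaha, Reno, or Madison) → not eligible.
Retirement Savings Plan — status full-time ✓; service 341 days < 3 years (≈1095 days) ✗ → not eligible.
Profit Sharing Plan — status full-time ✓ (not excluded); service 341 days < 12 months (≈360 days) ✗ → not eligible.

Floating Holidays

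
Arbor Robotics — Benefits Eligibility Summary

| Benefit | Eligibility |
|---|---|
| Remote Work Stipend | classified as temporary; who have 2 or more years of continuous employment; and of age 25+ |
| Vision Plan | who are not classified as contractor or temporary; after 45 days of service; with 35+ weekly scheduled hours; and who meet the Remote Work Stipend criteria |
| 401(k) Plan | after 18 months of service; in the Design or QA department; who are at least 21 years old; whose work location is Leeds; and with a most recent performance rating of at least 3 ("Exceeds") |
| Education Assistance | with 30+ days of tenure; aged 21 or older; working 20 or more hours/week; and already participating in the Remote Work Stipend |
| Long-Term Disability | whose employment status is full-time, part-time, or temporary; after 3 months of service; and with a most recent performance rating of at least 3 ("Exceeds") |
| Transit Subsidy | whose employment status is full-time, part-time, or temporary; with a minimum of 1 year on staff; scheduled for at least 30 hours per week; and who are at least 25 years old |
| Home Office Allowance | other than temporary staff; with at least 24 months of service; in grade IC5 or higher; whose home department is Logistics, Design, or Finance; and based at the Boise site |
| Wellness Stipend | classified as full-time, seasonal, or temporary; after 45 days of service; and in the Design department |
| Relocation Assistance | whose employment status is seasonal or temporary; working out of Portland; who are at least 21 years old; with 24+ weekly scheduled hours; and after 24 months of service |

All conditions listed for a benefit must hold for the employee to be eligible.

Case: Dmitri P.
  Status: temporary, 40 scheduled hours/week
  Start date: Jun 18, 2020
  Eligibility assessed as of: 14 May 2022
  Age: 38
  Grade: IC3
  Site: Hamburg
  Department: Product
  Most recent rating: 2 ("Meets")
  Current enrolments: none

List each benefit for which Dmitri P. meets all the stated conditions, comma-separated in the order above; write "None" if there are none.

Transit Subsidy

Service from Jun 18, 2020 to 14 May 2022: 695 days.
Remote Work Stipend — status temporary ✓; service 695 days < 2 years (≈730 days) ✗ → not eligible.
Vision Plan — status temporary ✗ (excluded) → not eligible.
401(k) Plan — service 695 days ≥ 18 months (≈540 days) ✓; dept Product ✗ → not eligible.
Education Assistance — service 695 days ≥ 30 days ✓; age 38 ≥ 21 ✓; 40 hrs/wk ≥ 20 ✓; not enrolled in Remote Work Stipend ✗ → not eligible.
Long-Term Disability — status temporary ✓; service 695 days ≥ 3 months (≈90 days) ✓; rating 2 < 3 ✗ → not eligible.
Transit Subsidy — status temporary ✓; service 695 days ≥ 1 year (≈365 days) ✓; 40 hrs/wk ≥ 30 ✓; age 38 ≥ 25 ✓ → eligible.
Home Office Allowance — status temporary ✗ (excluded) → not eligible.
Wellness Stipend — status temporary ✓; service 695 days ≥ 45 days ✓; dept Product ✗ → not eligible.
Relocation Assistance — status temporary ✓; site Hamburg ✗ (not Portland) → not eligible.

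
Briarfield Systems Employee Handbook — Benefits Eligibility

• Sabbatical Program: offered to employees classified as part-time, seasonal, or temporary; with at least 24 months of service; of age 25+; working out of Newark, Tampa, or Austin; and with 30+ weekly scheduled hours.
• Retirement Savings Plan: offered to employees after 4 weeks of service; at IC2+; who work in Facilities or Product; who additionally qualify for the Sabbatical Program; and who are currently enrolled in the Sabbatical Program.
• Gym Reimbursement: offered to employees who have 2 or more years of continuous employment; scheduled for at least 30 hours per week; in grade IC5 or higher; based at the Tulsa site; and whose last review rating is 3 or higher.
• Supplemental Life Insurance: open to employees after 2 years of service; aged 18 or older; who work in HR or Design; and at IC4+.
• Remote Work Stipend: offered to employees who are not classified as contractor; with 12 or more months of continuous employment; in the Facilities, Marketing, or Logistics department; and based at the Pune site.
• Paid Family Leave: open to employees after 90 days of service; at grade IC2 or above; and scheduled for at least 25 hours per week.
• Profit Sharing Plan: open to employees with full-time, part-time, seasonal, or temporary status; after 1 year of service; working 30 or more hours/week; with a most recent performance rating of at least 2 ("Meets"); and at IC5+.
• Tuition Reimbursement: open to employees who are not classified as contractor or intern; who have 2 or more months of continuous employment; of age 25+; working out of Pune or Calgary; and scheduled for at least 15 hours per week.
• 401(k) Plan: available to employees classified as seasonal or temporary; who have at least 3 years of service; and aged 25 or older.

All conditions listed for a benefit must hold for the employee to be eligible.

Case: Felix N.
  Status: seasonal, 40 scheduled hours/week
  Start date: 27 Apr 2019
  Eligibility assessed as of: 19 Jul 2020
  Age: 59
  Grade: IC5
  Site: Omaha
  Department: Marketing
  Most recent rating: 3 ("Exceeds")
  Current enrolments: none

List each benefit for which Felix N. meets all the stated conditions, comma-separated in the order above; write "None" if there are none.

Paid Family Leave, Profit Sharing Plan

Service from 27 Apr 2019 to 19 Jul 2020: 449 days.
Sabbatical Program — status seasonal ✓; service 449 days < 24 months (≈720 days) ✗ → not eligible.
Retirement Savings Plan — service 449 days ≥ 4 weeks (≈28 days) ✓; grade IC5 ≥ IC2 ✓; dept Marketing ✗ → not eligible.
Gym Reimbursement — service 449 days < 2 years (≈730 days) ✗ → not eligible.
Supplemental Life Insurance — service 449 days < 2 years (≈730 days) ✗ → not eligible.
Remote Work Stipend — status seasonal ✓ (not excluded); service 449 days ≥ 12 months (≈360 days) ✓; dept Marketing ✓; site Omaha ✗ (not Pune) → not eligible.
Paid Family Leave — service 449 days ≥ 90 days ✓; grade IC5 ≥ IC2 ✓; 40 hrs/wk ≥ 25 ✓ → eligible.
Profit Sharing Plan — status seasonal ✓; service 449 days ≥ 1 year (≈365 days) ✓; 40 hrs/wk ≥ 30 ✓; rating 3 ≥ 2 ✓; grade IC5 ≥ IC5 ✓ → eligible.
Tuition Reimbursement — status seasonal ✓ (not excluded); service 449 days ≥ 2 months (≈60 days) ✓; age 59 ≥ 25 ✓; site Omaha ✗ (not Pune or Calgary) → not eligible.
401(k) Plan — status seasonal ✓; service 449 days < 3 years (≈1095 days) ✗ → not eligible.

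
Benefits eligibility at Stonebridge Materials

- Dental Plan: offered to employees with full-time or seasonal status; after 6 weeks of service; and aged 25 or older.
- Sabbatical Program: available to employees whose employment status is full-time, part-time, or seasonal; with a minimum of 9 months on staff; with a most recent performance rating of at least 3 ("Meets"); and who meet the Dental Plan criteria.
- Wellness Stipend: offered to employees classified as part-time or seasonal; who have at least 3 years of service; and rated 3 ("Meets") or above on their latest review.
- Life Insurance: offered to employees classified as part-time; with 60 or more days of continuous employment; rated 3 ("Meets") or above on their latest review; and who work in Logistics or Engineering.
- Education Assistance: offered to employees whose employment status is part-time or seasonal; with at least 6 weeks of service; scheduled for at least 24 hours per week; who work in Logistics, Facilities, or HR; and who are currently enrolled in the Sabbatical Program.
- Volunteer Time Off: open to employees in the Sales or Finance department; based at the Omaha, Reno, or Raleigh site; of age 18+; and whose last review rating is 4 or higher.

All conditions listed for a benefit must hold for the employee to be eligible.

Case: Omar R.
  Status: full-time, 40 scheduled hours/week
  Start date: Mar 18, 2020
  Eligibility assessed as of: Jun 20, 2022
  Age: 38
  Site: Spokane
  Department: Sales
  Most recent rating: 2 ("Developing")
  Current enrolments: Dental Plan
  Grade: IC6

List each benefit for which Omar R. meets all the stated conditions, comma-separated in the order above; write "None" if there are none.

Service from Mar 18, 2020 to Jun 20, 2022: 824 days.
Dental Plan — status full-time ✓; service 824 days ≥ 6 weeks (≈42 days) ✓; age 38 ≥ 25 ✓ → eligible.
Sabbatical Program — status full-time ✓; service 824 days ≥ 9 months (≈270 days) ✓; rating 2 < 3 ✗ → not eligible.
Wellness Stipend — status full-time ✗ (requires part-time or seasonal) → not eligible.
Life Insurance — status full-time ✗ (requires part-time) → not eligible.
Education Assistance — status full-time ✗ (requires part-time or seasonal) → not eligible.
Volunteer Time Off — dept Sales ✓; site Spokane ✗ (not Omaha, Reno, or Raleigh) → not eligible.

Dental Plan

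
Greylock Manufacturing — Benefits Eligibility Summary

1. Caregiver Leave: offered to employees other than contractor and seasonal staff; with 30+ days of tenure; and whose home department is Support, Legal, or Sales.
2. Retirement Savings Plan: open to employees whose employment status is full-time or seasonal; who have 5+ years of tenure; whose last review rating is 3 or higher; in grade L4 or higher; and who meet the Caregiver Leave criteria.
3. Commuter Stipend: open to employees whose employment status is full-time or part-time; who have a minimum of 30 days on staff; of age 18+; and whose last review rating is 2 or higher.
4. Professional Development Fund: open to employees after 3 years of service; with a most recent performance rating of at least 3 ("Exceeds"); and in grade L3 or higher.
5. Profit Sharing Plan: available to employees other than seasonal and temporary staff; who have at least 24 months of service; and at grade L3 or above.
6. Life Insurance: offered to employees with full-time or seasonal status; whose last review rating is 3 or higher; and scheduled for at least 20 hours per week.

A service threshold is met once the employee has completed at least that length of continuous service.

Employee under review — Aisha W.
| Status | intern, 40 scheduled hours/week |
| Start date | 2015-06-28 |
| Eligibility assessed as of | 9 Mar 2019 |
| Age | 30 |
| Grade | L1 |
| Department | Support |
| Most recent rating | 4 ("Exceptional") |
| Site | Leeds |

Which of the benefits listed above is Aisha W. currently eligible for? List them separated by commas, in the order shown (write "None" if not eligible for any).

Service from 2015-06-28 to 9 Mar 2019: 1350 days.
Caregiver Leave — status intern ✓ (not excluded); service 1350 days ≥ 30 days ✓; dept Support ✓ → eligible.
Retirement Savings Plan — status intern ✗ (requires full-time or seasonal) → not eligible.
Commuter Stipend — status intern ✗ (requires full-time or part-time) → not eligible.
Professional Development Fund — service 1350 days ≥ 3 years (≈1095 days) ✓; rating 4 ≥ 3 ✓; grade L1 < L3 ✗ → not eligible.
Profit Sharing Plan — status intern ✓ (not excluded); service 1350 days ≥ 24 months (≈720 days) ✓; grade L1 < L3 ✗ → not eligible.
Life Insurance — status intern ✗ (requires full-time or seasonal) → not eligible.

Caregiver Leave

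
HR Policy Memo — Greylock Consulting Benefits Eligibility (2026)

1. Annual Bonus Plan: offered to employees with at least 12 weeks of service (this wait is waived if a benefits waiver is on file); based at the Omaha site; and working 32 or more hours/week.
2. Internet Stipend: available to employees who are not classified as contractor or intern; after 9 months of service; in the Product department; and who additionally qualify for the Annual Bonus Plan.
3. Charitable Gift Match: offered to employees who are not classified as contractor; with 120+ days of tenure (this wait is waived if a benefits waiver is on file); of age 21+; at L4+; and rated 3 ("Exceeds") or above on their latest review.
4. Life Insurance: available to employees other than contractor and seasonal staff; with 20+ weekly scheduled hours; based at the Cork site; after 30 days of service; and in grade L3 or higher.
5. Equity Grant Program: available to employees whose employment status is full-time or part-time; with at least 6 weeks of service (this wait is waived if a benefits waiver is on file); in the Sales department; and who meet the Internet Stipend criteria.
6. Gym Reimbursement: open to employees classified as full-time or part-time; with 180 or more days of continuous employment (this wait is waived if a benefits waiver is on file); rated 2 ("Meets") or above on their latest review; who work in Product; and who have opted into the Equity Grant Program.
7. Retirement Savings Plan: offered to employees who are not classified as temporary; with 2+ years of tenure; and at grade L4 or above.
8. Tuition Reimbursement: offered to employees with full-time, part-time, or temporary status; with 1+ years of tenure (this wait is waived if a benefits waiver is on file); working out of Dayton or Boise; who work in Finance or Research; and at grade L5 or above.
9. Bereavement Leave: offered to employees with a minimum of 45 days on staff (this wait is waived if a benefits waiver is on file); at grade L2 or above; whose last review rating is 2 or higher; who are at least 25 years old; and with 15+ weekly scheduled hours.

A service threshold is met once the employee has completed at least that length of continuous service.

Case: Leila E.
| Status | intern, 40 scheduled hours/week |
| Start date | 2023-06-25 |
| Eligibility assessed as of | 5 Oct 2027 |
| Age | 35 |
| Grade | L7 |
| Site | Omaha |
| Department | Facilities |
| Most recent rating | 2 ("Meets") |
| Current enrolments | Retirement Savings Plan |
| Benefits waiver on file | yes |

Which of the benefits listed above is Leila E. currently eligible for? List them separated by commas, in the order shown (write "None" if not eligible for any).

Service from 2023-06-25 to 5 Oct 2027: 1563 days.
Annual Bonus Plan — benefits waiver on file ✓; site Omaha ✓; 40 hrs/wk ≥ 32 ✓ → eligible.
Internet Stipend — status intern ✗ (excluded) → not eligible.
Charitable Gift Match — status intern ✓ (not excluded); benefits waiver on file ✓; age 35 ≥ 21 ✓; grade L7 ≥ L4 ✓; rating 2 < 3 ✗ → not eligible.
Life Insurance — status intern ✓ (not excluded); 40 hrs/wk ≥ 20 ✓; site Omaha ✗ (not Cork) → not eligible.
Equity Grant Program — status intern ✗ (requires full-time or part-time) → not eligible.
Gym Reimbursement — status intern ✗ (requires full-time or part-time) → not eligible.
Retirement Savings Plan — status intern ✓ (not excluded); service 1563 days ≥ 2 years (≈730 days) ✓; grade L7 ≥ L4 ✓ → eligible.
Tuition Reimbursement — status intern ✗ (requires full-time, part-time, or temporary) → not eligible.
Bereavement Leave — benefits waiver on file ✓; grade L7 ≥ L2 ✓; rating 2 ≥ 2 ✓; age 35 ≥ 25 ✓; 40 hrs/wk ≥ 15 ✓ → eligible.

Annual Bonus Plan, Retirement Savings Plan, Bereavement Leave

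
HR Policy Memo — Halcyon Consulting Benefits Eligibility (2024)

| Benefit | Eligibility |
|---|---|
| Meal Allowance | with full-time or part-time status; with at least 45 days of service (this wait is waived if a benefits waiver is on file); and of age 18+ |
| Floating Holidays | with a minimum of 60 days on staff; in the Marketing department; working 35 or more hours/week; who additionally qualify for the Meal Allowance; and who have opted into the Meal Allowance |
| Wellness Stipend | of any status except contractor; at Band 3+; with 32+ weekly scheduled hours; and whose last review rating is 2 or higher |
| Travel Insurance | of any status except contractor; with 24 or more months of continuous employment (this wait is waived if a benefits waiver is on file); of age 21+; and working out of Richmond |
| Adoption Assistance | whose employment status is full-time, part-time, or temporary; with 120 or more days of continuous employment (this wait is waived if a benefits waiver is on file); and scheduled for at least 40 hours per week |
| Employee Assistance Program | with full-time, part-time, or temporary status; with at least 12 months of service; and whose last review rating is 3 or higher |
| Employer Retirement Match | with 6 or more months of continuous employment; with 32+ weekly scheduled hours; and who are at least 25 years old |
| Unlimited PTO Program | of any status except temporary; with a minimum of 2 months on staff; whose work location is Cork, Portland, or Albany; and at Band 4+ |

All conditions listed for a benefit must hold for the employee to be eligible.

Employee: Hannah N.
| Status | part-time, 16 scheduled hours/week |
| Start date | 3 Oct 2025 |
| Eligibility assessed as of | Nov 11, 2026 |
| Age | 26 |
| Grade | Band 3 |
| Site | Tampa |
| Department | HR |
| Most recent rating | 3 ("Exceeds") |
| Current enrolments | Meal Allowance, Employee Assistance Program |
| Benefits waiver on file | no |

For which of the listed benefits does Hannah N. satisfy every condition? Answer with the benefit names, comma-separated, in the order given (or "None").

Meal Allowance, Employee Assistance Program

Service from 3 Oct 2025 to Nov 11, 2026: 404 days.
Meal Allowance — status part-time ✓; no waiver, service 404 days ≥ 45 days ✓; age 26 ≥ 18 ✓ → eligible.
Floating Holidays — service 404 days ≥ 60 days ✓; dept HR ✗ → not eligible.
Wellness Stipend — status part-time ✓ (not excluded); grade Band 3 ≥ Band 3 ✓; 16 hrs/wk < 32 ✗ → not eligible.
Travel Insurance — status part-time ✓ (not excluded); no waiver, service 404 days < 24 months (≈720 days) ✗ → not eligible.
Adoption Assistance — status part-time ✓; no waiver, service 404 days ≥ 120 days ✓; 16 hrs/wk < 40 ✗ → not eligible.
Employee Assistance Program — status part-time ✓; service 404 days ≥ 12 months (≈360 days) ✓; rating 3 ≥ 3 ✓ → eligible.
Employer Retirement Match — service 404 days ≥ 6 months (≈180 days) ✓; 16 hrs/wk < 32 ✗ → not eligible.
Unlimited PTO Program — status part-time ✓ (not excluded); service 404 days ≥ 2 months (≈60 days) ✓; site Tampa ✗ (not Cork, Portland, or Albany) → not eligible.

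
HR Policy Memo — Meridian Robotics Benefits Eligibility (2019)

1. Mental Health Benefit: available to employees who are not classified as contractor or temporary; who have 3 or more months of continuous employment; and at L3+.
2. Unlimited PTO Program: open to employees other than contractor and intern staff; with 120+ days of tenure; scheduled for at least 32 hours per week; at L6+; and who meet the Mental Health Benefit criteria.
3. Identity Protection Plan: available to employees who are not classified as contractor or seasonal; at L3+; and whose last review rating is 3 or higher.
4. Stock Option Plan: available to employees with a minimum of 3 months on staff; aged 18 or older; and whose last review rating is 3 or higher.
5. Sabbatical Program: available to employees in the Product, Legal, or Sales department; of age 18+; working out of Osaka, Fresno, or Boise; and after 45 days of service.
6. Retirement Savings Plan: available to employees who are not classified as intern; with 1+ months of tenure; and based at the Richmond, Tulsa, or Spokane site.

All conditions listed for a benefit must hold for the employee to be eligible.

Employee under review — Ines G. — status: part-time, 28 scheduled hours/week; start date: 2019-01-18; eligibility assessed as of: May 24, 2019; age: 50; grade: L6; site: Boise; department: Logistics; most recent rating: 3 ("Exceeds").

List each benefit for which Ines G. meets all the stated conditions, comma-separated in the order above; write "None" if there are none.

Service from 2019-01-18 to May 24, 2019: 126 days.
Mental Health Benefit — status part-time ✓ (not excluded); service 126 days ≥ 3 months (≈90 days) ✓; grade L6 ≥ L3 ✓ → eligible.
Unlimited PTO Program — status part-time ✓ (not excluded); service 126 days ≥ 120 days ✓; 28 hrs/wk < 32 ✗ → not eligible.
Identity Protection Plan — status part-time ✓ (not excluded); grade L6 ≥ L3 ✓; rating 3 ≥ 3 ✓ → eligible.
Stock Option Plan — service 126 days ≥ 3 months (≈90 days) ✓; age 50 ≥ 18 ✓; rating 3 ≥ 3 ✓ → eligible.
Sabbatical Program — dept Logistics ✗ → not eligible.
Retirement Savings Plan — status part-time ✓ (not excluded); service 126 days ≥ 1 month (≈30 days) ✓; site Boise ✗ (not Richmond, Tulsa, or Spokane) → not eligible.

Mental Health Benefit, Identity Protection Plan, Stock Option Plan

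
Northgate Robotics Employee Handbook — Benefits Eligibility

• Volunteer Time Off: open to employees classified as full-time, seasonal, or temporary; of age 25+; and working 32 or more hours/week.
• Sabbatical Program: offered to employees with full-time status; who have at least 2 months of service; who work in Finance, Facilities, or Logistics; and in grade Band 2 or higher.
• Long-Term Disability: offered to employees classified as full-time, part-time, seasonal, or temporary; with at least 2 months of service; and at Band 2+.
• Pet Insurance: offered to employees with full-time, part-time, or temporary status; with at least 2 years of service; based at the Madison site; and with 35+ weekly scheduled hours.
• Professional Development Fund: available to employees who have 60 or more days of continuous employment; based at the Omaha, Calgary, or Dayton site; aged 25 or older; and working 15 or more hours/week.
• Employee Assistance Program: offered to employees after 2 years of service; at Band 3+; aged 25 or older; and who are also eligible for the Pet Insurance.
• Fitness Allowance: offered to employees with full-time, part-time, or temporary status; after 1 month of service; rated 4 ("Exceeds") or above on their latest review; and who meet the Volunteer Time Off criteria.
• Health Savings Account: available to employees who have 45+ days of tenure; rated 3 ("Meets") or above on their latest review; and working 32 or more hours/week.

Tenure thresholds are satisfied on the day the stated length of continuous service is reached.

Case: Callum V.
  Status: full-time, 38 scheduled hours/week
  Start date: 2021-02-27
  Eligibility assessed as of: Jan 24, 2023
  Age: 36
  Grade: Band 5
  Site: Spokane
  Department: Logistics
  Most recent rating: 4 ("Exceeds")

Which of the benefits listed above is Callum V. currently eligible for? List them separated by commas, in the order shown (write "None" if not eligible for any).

Service from 2021-02-27 to Jan 24, 2023: 696 days.
Volunteer Time Off — status full-time ✓; age 36 ≥ 25 ✓; 38 hrs/wk ≥ 32 ✓ → eligible.
Sabbatical Program — status full-time ✓; service 696 days ≥ 2 months (≈60 days) ✓; dept Logistics ✓; grade Band 5 ≥ Band 2 ✓ → eligible.
Long-Term Disability — status full-time ✓; service 696 days ≥ 2 months (≈60 days) ✓; grade Band 5 ≥ Band 2 ✓ → eligible.
Pet Insurance — status full-time ✓; service 696 days < 2 years (≈730 days) ✗ → not eligible.
Professional Development Fund — service 696 days ≥ 60 days ✓; site Spokane ✗ (not Omaha, Calgary, or Dayton) → not eligible.
Employee Assistance Program — service 696 days < 2 years (≈730 days) ✗ → not eligible.
Fitness Allowance — status full-time ✓; service 696 days ≥ 1 month (≈30 days) ✓; rating 4 ≥ 4 ✓; eligible for Volunteer Time Off ✓ → eligible.
Health Savings Account — service 696 days ≥ 45 days ✓; rating 4 ≥ 3 ✓; 38 hrs/wk ≥ 32 ✓ → eligible.

Volunteer Time Off, Sabbatical Program, Long-Term Disability, Fitness Allowance, Health Savings Account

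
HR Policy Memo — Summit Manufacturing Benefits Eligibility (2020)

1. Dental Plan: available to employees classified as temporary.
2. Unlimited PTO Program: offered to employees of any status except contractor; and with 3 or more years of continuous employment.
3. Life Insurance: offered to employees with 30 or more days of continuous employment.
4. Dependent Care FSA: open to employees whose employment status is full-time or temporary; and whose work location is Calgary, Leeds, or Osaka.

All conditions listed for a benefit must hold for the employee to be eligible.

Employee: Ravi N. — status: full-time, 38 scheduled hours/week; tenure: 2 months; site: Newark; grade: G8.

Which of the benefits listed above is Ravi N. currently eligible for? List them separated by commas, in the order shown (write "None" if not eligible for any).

Dental Plan — status full-time ✗ (requires temporary) → not eligible.
Unlimited PTO Program — status full-time ✓ (not excluded); service 2 months < 3 years (≈1095 days) ✗ → not eligible.
Life Insurance — service 2 months ≥ 30 days ✓ → eligible.
Dependent Care FSA — status full-time ✓; site Newark ✗ (not Calgary, Leeds, or Osaka) → not eligible.

Life Insurance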